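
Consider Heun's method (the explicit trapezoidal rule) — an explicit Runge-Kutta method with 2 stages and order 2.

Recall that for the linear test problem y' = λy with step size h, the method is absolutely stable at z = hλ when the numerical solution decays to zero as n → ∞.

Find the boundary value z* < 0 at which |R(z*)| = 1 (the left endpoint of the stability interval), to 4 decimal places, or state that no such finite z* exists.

left endpoint -2.0000.

Test eqn y'=λy, z=hλ:
  order 2, 2-stage ⇒ R(z)=1+z+z^2/2
  (e.g. R(-1.64)=0.70480, |R|=0.70480)

Boundary: |R(x)|=1, x<0.
x=-1.64: |R|=0.7048
|R(-2.05)|=1.0512 |R(-1.24)|=0.5288 |R(-0.82)|=0.5162
Bisect:
  x_lo=-2.7718 |R|=2.0696  x_hi=-0.1848 |R|=0.8323
  mid=-1.47826 |R|=0.61436 →hi
  mid=-2.12501 |R|=1.13282 →lo
  mid=-1.80163 |R|=0.82131 →hi
  mid=-1.96332 |R|=0.96399 →hi
  mid=-2.04417 |R|=1.04514 →lo
  mid=-2.00374 |R|=1.00375 →lo
  mid=-1.98353 |R|=0.98367 →hi
  ...
  [-2.00011,-1.99995] ⇒ x*=-2.0000
Stable set (-2.0000, 0).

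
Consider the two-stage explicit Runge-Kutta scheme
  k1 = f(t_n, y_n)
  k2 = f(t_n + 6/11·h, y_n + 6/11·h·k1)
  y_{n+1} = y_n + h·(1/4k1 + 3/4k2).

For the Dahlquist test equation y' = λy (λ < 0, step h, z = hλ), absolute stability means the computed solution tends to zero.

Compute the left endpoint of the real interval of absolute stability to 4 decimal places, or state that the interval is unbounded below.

Test eqn y'=λy, z=hλ:
  k1=λy_n ⇒ h·k1=z·y_n;  k2=λ(1+6/11z)y_n ⇒ h·k2=z(1+6/11z)y_n
  y_{n+1}/y_n = 1 + 1/4z + 3/4z(1+6/11z) = 1 + z + 9/22z²
  so R(z) = 1 + z + 9/22z².

Solve |R(x)|<1 on ℝ⁻.
x=-1.47: |R|=0.4140
R=1: x+9/22x²=0 ⇒ x=−22/9=-2.4444; min R=1−1/(4·9/22)=0.3889>−1
Confirm numerically:
  x=-2.049: |R|=0.66853 <1
  x=-1.432: |R|=0.40689 <1
  x=-1.364: |R|=0.39711 <1
  x=-1.069: |R|=0.39849 <1
  x=-2.766: |R|=1.36385 >1
  x=-2.757: |R|=1.35252 >1
So |R|<1 on (-2.4444, 0).

z* = -2.4444.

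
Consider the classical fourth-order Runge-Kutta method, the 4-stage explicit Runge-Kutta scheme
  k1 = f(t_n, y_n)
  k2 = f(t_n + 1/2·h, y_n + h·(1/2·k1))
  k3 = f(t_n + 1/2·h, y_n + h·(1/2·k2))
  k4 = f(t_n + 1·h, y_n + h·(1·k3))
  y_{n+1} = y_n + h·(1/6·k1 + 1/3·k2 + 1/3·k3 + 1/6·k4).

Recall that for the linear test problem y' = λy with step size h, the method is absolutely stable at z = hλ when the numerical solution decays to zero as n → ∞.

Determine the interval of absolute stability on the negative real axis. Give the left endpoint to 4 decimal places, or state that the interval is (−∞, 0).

z∈(-2.7853,0).

Set f=λy, z=hλ:
  order 4, 4-stage ⇒ R(z)=1+z+z^2/2+z^3/6+z^4/24
  (e.g. R(-1.52)=0.27231, |R|=0.27231)

Solve |R(x)|<1 on ℝ⁻.
x=-1.52: |R|=0.2723
|R(-2.58)|=0.7321 |R(-1.47)|=0.2756 |R(-0.68)|=0.5077
Bisect:
  x_lo=-3.2290 |R|=1.9027  x_hi=-0.2028 |R|=0.8165
  mid=-1.71589 |R|=0.27544 →hi
  mid=-2.47246 |R|=0.62208 →hi
  mid=-2.85074 |R|=1.10324 →lo
  mid=-2.66160 |R|=0.82897 →hi
  mid=-2.75617 |R|=0.95697 →hi
  mid=-2.80345 |R|=1.02772 →lo
  mid=-2.77981 |R|=0.99176 →hi
  ...
  [-2.78535,-2.78517] ⇒ x*=-2.7853
So |R|<1 on (-2.7853, 0).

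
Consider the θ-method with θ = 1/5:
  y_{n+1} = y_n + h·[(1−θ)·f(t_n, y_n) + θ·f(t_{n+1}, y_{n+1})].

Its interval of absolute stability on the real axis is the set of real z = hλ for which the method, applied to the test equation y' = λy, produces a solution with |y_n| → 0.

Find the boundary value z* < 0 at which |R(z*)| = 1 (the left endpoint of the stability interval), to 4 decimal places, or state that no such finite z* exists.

On y'=λy, z=hλ:
  y_{n+1} = y_n + z·[4/5·y_n + 1/5·y_{n+1}] ⇒ (1 − 1/5z)y_{n+1} = (1 + 4/5z)y_n
  R(z) = (1 + 4/5z)/(1 − 1/5z).

Solve |R(x)|<1 on ℝ⁻.
x=-1.07: |R|=0.1186
R=−1: 1+4/5x = −1+1/5x ⇒ -3/5x=2 ⇒ x=2/(-3/5)=-3.3333
Confirm numerically:
  x=-3.276: |R|=0.97922 <1
  x=-2.035: |R|=0.44634 <1
  x=-1.982: |R|=0.41936 <1
  x=-1.750: |R|=0.29630 <1
  x=-3.797: |R|=1.15812 >1
  x=-3.468: |R|=1.04771 >1
So |R|<1 on (-3.3333, 0).

z* = -3.3333.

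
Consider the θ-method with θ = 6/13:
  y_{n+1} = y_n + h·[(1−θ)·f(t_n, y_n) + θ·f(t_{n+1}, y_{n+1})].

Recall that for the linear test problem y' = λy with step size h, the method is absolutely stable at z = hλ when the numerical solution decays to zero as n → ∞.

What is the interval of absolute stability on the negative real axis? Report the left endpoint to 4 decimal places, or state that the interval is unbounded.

(-26.0000, 0).

Test eqn y'=λy, z=hλ:
  y_{n+1} = y_n + z·[7/13·y_n + 6/13·y_{n+1}] ⇒ (1 − 6/13z)y_{n+1} = (1 + 7/13z)y_n
  so R(z) = (1 + 7/13z)/(1 − 6/13z).

Find x<0 with |R(x)|<1.
x=-0.85: |R|=0.3895
R=−1: 1+7/13x = −1+6/13x ⇒ -1/13x=2 ⇒ x=2/(-1/13)=-26.0000
Confirm numerically:
  x=-24.437: |R|=0.99021 <1
  x=-22.870: |R|=0.97916 <1
  x=-21.884: |R|=0.97148 <1
  x=-20.481: |R|=0.95939 <1
  x=-26.427: |R|=1.00249 >1
  x=-26.249: |R|=1.00146 >1
  x=-26.022: |R|=1.00013 >1
Interval (-26.0000, 0).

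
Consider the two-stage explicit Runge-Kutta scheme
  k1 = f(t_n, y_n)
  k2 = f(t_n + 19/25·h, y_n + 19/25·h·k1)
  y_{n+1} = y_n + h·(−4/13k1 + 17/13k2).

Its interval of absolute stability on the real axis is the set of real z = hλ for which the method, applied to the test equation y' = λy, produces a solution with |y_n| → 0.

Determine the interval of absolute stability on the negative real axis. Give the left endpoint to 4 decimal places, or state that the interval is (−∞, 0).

z∈(-1.0062,0).

With y'=λy (z=hλ):
  k1=λy_n ⇒ h·k1=z·y_n;  k2=λ(1+19/25z)y_n ⇒ h·k2=z(1+19/25z)y_n
  y_{n+1}/y_n = 1 − 4/13z + 17/13z(1+19/25z) = 1 + z + 323/325z²
  so R(z) = 1 + z + 323/325z².

Need |R(x)|<1, x<0.
x=-1.44: |R|=1.6208
R=1: x+323/325x²=0 ⇒ x=−325/323=-1.0062; min R=1−1/(4·323/325)=0.7485>−1
Confirm numerically:
  x=-0.926: |R|=0.92620 <1
  x=-0.754: |R|=0.81102 <1
  x=-0.652: |R|=0.77049 <1
  x=-0.641: |R|=0.76735 <1
  x=-1.484: |R|=1.70470 >1
  x=-1.169: |R|=1.18915 >1
Interval (-1.0062, 0).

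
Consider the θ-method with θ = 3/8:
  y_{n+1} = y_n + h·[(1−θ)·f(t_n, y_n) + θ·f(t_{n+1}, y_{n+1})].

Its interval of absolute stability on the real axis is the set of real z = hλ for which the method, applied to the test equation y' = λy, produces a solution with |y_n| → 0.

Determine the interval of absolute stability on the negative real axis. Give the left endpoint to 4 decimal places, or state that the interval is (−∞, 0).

(-8.0000, 0).

On y'=λy, z=hλ:
  y_{n+1} = y_n + z·[5/8·y_n + 3/8·y_{n+1}] ⇒ (1 − 3/8z)y_{n+1} = (1 + 5/8z)y_n
  Hence R(z) = (1 + 5/8z)/(1 − 3/8z).

Need |R(x)|<1, x<0.
x=-1.61: |R|=0.0039
R=−1: 1+5/8x = −1+3/8x ⇒ -1/4x=2 ⇒ x=2/(-1/4)=-8.0000
Confirm numerically:
  x=-7.088: |R|=0.93767 <1
  x=-4.874: |R|=0.72363 <1
  x=-3.311: |R|=0.47705 <1
  x=-8.407: |R|=1.02450 >1
  x=-8.391: |R|=1.02357 >1
Interval (-8.0000, 0).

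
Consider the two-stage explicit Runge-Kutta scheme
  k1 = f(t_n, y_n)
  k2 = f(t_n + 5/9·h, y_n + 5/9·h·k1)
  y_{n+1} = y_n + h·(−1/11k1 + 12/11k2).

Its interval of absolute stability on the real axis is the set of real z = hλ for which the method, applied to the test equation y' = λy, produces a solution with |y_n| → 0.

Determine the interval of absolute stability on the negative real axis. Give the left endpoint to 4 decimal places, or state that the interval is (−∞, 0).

Test eqn y'=λy, z=hλ:
  k1=λy_n ⇒ h·k1=z·y_n;  k2=λ(1+5/9z)y_n ⇒ h·k2=z(1+5/9z)y_n
  y_{n+1}/y_n = 1 − 1/11z + 12/11z(1+5/9z) = 1 + z + 20/33z²
  Hence R(z) = 1 + z + 20/33z².

Need |R(x)|<1, x<0.
x=-0.8: |R|=0.5879
R=1: x+20/33x²=0 ⇒ x=−33/20=-1.6500; min R=1−1/(4·20/33)=0.5875>−1
Confirm numerically:
  x=-1.459: |R|=0.83111 <1
  x=-1.414: |R|=0.79776 <1
  x=-1.231: |R|=0.68740 <1
  x=-2.225: |R|=1.77538 >1
  x=-2.221: |R|=1.76860 >1
  x=-2.180: |R|=1.70024 >1
Stable set (-1.6500, 0).

z∈(-1.6500,0).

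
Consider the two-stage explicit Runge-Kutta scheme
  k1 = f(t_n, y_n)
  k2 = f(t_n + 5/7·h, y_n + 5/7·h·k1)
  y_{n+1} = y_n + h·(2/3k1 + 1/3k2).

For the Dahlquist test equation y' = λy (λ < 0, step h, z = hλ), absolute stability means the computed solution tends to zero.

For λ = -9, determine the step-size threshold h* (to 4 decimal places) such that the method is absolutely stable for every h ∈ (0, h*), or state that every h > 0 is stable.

(-4.2000,0); λ=-9 ⇒ h* = (21/5)/9 = 0.4667.

Set f=λy, z=hλ:
  k1=λy_n ⇒ h·k1=z·y_n;  k2=λ(1+5/7z)y_n ⇒ h·k2=z(1+5/7z)y_n
  y_{n+1}/y_n = 1 + 2/3z + 1/3z(1+5/7z) = 1 + z + 5/21z²
  R(z) = 1 + z + 5/21z².

Need |R(x)|<1, x<0.
x=-1.14: |R|=0.1694
R=1: x+5/21x²=0 ⇒ x=−21/5=-4.2000; min R=1−1/(4·5/21)=-0.0500>−1
Confirm numerically:
  x=-3.583: |R|=0.47364 <1
  x=-2.866: |R|=0.08970 <1
  x=-2.420: |R|=0.02562 <1
  x=-4.790: |R|=1.67288 >1
  x=-4.253: |R|=1.05367 >1
Interval (-4.2000, 0).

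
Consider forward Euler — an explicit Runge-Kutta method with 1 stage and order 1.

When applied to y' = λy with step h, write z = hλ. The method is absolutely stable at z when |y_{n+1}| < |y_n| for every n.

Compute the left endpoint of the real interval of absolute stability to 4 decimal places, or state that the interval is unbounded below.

Set f=λy, z=hλ:
  order 1, 1-stage ⇒ R(z)=1+z
  (e.g. R(-0.37)=0.63000, |R|=0.63000)

Find x<0 with |R(x)|<1.
x=-0.37: |R|=0.6300
|R(-2.29)|=1.2900 |R(-0.67)|=0.3300 |R(-0.65)|=0.3500
Bisect:
  x_lo=-2.3716 |R|=1.3716  x_hi=-0.0689 |R|=0.9311
  mid=-1.22026 |R|=0.22026 →hi
  mid=-1.79595 |R|=0.79595 →hi
  mid=-2.08379 |R|=1.08379 →lo
  mid=-1.93987 |R|=0.93987 →hi
  mid=-2.01183 |R|=1.01183 →lo
  mid=-1.97585 |R|=0.97585 →hi
  mid=-1.99384 |R|=0.99384 →hi
  mid=-2.00283 |R|=1.00283 →lo
  mid=-1.99833 |R|=0.99833 →hi
  ...
  [-2.00002,-1.99988] ⇒ x*=-2.0000
Interval (-2.0000, 0).

left endpoint -2.0000.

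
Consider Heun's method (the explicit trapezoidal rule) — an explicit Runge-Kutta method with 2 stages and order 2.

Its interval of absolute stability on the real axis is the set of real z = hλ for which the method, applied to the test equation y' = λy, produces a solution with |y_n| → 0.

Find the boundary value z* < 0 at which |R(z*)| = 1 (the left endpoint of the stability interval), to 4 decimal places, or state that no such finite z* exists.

With y'=λy (z=hλ):
  order 2, 2-stage ⇒ R(z)=1+z+z^2/2
  (e.g. R(-0.32)=0.73120, |R|=0.73120)

Boundary: |R(x)|=1, x<0.
x=-0.32: |R|=0.7312
|R(-1.7)|=0.7450 |R(-1.46)|=0.6058 |R(-0.67)|=0.5544
Bisect:
  x_lo=-2.5036 |R|=1.6304  x_hi=-0.2086 |R|=0.8132
  mid=-1.35609 |R|=0.56340 →hi
  mid=-1.92985 |R|=0.93231 →hi
  mid=-2.21672 |R|=1.24021 →lo
  mid=-2.07329 |R|=1.07597 →lo
  mid=-2.00157 |R|=1.00157 →lo
  mid=-1.96571 |R|=0.96630 →hi
  mid=-1.98364 |R|=0.98377 →hi
  mid=-1.99260 |R|=0.99263 →hi
  mid=-1.99708 |R|=0.99709 →hi
  mid=-1.99933 |R|=0.99933 →hi
  ...
  [-2.00003,-1.99989] ⇒ x*=-2.0000
So |R|<1 on (-2.0000, 0).

left endpoint -2.0000.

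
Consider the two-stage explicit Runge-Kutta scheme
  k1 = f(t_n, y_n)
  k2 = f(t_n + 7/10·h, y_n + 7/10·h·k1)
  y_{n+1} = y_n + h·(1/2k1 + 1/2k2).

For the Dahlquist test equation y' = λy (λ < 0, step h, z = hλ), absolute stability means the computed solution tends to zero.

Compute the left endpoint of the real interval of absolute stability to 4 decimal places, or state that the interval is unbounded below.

Set f=λy, z=hλ:
  k1=λy_n ⇒ h·k1=z·y_n;  k2=λ(1+7/10z)y_n ⇒ h·k2=z(1+7/10z)y_n
  y_{n+1}/y_n = 1 + 1/2z + 1/2z(1+7/10z) = 1 + z + 7/20z²
  R(z) = 1 + z + 7/20z².

Find x<0 with |R(x)|<1.
x=-1.3: |R|=0.2915
R=1: x+7/20x²=0 ⇒ x=−20/7=-2.8571; min R=1−1/(4·7/20)=0.2857>−1
Confirm numerically:
  x=-2.391: |R|=0.60991 <1
  x=-2.108: |R|=0.44728 <1
  x=-2.019: |R|=0.40773 <1
  x=-3.203: |R|=1.38772 >1
  x=-3.002: |R|=1.15220 >1
  x=-2.933: |R|=1.07787 >1
So |R|<1 on (-2.8571, 0).

left endpoint -2.8571.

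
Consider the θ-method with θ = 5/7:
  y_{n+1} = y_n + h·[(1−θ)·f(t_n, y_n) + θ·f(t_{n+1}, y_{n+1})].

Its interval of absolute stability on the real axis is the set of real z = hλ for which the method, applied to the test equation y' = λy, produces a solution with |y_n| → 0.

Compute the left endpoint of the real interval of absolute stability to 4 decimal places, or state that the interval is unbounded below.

interval (−∞, 0).

Test eqn y'=λy, z=hλ:
  y_{n+1} = y_n + z·[2/7·y_n + 5/7·y_{n+1}] ⇒ (1 − 5/7z)y_{n+1} = (1 + 2/7z)y_n
  R(z) = (1 + 2/7z)/(1 − 5/7z).

Solve |R(x)|<1 on ℝ⁻.
x=-0.95: |R|=0.4340
x=-2: |R|=0.1765
x=-10: |R|=0.2281
x=-100: |R|=0.3807
θ=5/7≥1/2 ⇒ |1+2/7x|<|1−5/7x| ∀x<0 ⇒ interval (−∞,0).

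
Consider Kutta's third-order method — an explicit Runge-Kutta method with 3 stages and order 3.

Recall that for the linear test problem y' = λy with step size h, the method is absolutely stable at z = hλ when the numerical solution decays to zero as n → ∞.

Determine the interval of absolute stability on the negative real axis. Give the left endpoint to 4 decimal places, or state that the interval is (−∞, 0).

(-2.5127, 0).

On y'=λy, z=hλ:
  order 3, 3-stage ⇒ R(z)=1+z+z^2/2+z^3/6
  (e.g. R(-1.23)=0.21631, |R|=0.21631)

Find x<0 with |R(x)|<1.
x=-1.23: |R|=0.2163
|R(-1.7)|=0.0738 |R(-1.39)|=0.1284 |R(-1.05)|=0.3083
Bisect:
  x_lo=-2.9552 |R|=1.8900  x_hi=-0.2585 |R|=0.7721
  mid=-1.60683 |R|=0.00732 →hi
  mid=-2.28101 |R|=0.65753 →hi
  mid=-2.61811 |R|=1.18183 →lo
  mid=-2.44956 |R|=0.89909 →hi
  mid=-2.53384 |R|=1.03501 →lo
  mid=-2.49170 |R|=0.96573 →hi
  mid=-2.51277 |R|=1.00004 →lo
  ...
  [-2.51277,-2.51260] ⇒ x*=-2.5127
Interval (-2.5127, 0).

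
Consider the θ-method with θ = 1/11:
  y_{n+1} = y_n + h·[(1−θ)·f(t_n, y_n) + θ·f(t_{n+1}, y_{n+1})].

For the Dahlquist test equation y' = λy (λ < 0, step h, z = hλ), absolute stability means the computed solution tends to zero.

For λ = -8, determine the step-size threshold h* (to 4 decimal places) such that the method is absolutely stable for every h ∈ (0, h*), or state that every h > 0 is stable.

On y'=λy, z=hλ:
  y_{n+1} = y_n + z·[10/11·y_n + 1/11·y_{n+1}] ⇒ (1 − 1/11z)y_{n+1} = (1 + 10/11z)y_n
  Hence R(z) = (1 + 10/11z)/(1 − 1/11z).

Need |R(x)|<1, x<0.
x=-1.62: |R|=0.4120
R=−1: 1+10/11x = −1+1/11x ⇒ -9/11x=2 ⇒ x=2/(-9/11)=-2.4444
Confirm numerically:
  x=-2.299: |R|=0.90157 <1
  x=-1.922: |R|=0.63612 <1
  x=-1.155: |R|=0.04525 <1
  x=-1.014: |R|=0.07158 <1
  x=-3.026: |R|=1.37316 >1
  x=-2.573: |R|=1.08524 >1
Stable set (-2.4444, 0).

(-2.4444,0); λ=-8 ⇒ h* = (22/9)/8 = 0.3056.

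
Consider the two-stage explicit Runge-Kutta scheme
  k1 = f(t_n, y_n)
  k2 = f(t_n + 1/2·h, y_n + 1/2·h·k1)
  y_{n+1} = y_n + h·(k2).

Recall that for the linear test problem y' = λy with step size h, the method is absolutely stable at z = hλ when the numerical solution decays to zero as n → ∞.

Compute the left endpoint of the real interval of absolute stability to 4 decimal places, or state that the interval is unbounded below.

Set f=λy, z=hλ:
  k1=λy_n ⇒ h·k1=z·y_n;  k2=λ(1+1/2z)y_n ⇒ h·k2=z(1+1/2z)y_n
  y_{n+1}/y_n = 1 + z(1+1/2z) = 1 + z + 1/2z²
  ⇒ R(z) = 1 + z + 1/2z².

Find x<0 with |R(x)|<1.
x=-1.72: |R|=0.7592
R=1: x+1/2x²=0 ⇒ x=−2=-2.0000; min R=1−1/(4·1/2)=0.5000>−1
Confirm numerically:
  x=-1.679: |R|=0.73052 <1
  x=-1.526: |R|=0.63834 <1
  x=-1.316: |R|=0.54993 <1
  x=-2.466: |R|=1.57458 >1
  x=-2.431: |R|=1.52388 >1
  x=-2.122: |R|=1.12944 >1
Stable set (-2.0000, 0).

left endpoint -2.0000.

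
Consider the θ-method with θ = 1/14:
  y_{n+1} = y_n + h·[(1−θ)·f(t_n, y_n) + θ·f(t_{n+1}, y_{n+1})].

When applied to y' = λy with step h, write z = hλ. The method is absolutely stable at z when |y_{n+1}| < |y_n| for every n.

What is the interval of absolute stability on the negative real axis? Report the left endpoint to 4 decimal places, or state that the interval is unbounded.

Test eqn y'=λy, z=hλ:
  y_{n+1} = y_n + z·[13/14·y_n + 1/14·y_{n+1}] ⇒ (1 − 1/14z)y_{n+1} = (1 + 13/14z)y_n
  R(z) = (1 + 13/14z)/(1 − 1/14z).

Find x<0 with |R(x)|<1.
x=-0.94: |R|=0.1191
R=−1: 1+13/14x = −1+1/14x ⇒ -6/7x=2 ⇒ x=2/(-6/7)=-2.3333
Confirm numerically:
  x=-1.652: |R|=0.47764 <1
  x=-1.443: |R|=0.30817 <1
  x=-1.413: |R|=0.28346 <1
  x=-2.905: |R|=1.40580 >1
  x=-2.851: |R|=1.36864 >1
  x=-2.472: |R|=1.10102 >1
Stable set (-2.3333, 0).

z∈(-2.3333,0).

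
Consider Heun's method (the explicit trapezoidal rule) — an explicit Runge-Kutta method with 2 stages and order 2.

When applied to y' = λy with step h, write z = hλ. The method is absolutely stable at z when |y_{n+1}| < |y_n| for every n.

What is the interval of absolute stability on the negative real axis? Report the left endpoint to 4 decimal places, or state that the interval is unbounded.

(-2.0000, 0).

With y'=λy (z=hλ):
  order 2, 2-stage ⇒ R(z)=1+z+z^2/2
  (e.g. R(-1.12)=0.50720, |R|=0.50720)

Find x<0 with |R(x)|<1.
x=-1.12: |R|=0.5072
|R(-1.49)|=0.6200 |R(-0.86)|=0.5098 |R(-0.77)|=0.5264
Bisect:
  x_lo=-2.8619 |R|=2.2334  x_hi=-0.3121 |R|=0.7366
  mid=-1.58699 |R|=0.67228 →hi
  mid=-2.22446 |R|=1.24965 →lo
  mid=-1.90573 |R|=0.91017 →hi
  mid=-2.06509 |R|=1.06721 →lo
  mid=-1.98541 |R|=0.98552 →hi
  mid=-2.02525 |R|=1.02557 →lo
  mid=-2.00533 |R|=1.00534 →lo
  ...
  [-2.00004,-1.99988] ⇒ x*=-2.0000
Stable set (-2.0000, 0).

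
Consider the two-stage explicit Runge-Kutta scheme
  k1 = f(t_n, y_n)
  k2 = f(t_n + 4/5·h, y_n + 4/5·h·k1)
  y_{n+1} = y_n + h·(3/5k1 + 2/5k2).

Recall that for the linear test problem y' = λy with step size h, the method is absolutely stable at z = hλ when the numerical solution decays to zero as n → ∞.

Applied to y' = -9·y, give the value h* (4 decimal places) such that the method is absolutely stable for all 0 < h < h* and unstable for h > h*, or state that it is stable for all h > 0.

Test eqn y'=λy, z=hλ:
  k1=λy_n ⇒ h·k1=z·y_n;  k2=λ(1+4/5z)y_n ⇒ h·k2=z(1+4/5z)y_n
  y_{n+1}/y_n = 1 + 3/5z + 2/5z(1+4/5z) = 1 + z + 8/25z²
  Hence R(z) = 1 + z + 8/25z².

Find x<0 with |R(x)|<1.
x=-1.38: |R|=0.2294
R=1: x+8/25x²=0 ⇒ x=−25/8=-3.1250; min R=1−1/(4·8/25)=0.2188>−1
Confirm numerically:
  x=-2.900: |R|=0.79120 <1
  x=-2.812: |R|=0.71835 <1
  x=-2.755: |R|=0.67381 <1
  x=-3.633: |R|=1.59058 >1
  x=-3.600: |R|=1.54720 >1
  x=-3.283: |R|=1.16599 >1
Interval (-3.1250, 0).

(-3.1250,0); λ=-9 ⇒ h* = (25/8)/9 = 0.3472.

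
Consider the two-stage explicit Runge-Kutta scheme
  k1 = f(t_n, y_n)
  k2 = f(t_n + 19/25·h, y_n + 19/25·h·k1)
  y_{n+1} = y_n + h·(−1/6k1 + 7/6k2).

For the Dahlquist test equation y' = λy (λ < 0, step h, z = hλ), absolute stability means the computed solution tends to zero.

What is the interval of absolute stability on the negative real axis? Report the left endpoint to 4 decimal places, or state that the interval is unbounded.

z∈(-1.1278,0).

On y'=λy, z=hλ:
  k1=λy_n ⇒ h·k1=z·y_n;  k2=λ(1+19/25z)y_n ⇒ h·k2=z(1+19/25z)y_n
  y_{n+1}/y_n = 1 − 1/6z + 7/6z(1+19/25z) = 1 + z + 133/150z²
  R(z) = 1 + z + 133/150z².

Find x<0 with |R(x)|<1.
x=-0.43: |R|=0.7339
R=1: x+133/150x²=0 ⇒ x=−150/133=-1.1278; min R=1−1/(4·133/150)=0.7180>−1
Confirm numerically:
  x=-1.066: |R|=0.94157 <1
  x=-1.029: |R|=0.90984 <1
  x=-0.974: |R|=0.86716 <1
  x=-1.622: |R|=1.71072 >1
  x=-1.584: |R|=1.64070 >1
  x=-1.420: |R|=1.36787 >1
So |R|<1 on (-1.1278, 0).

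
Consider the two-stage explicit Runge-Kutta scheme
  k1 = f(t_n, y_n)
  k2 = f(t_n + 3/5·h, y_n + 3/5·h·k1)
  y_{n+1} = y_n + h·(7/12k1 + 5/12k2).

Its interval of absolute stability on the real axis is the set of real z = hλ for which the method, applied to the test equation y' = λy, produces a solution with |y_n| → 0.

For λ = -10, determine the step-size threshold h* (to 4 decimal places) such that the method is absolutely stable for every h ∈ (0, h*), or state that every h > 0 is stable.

(-4.0000,0); λ=-10 ⇒ h* = (4)/10 = 0.4000.

Test eqn y'=λy, z=hλ:
  k1=λy_n ⇒ h·k1=z·y_n;  k2=λ(1+3/5z)y_n ⇒ h·k2=z(1+3/5z)y_n
  y_{n+1}/y_n = 1 + 7/12z + 5/12z(1+3/5z) = 1 + z + 1/4z²
  R(z) = 1 + z + 1/4z².

Need |R(x)|<1, x<0.
x=-0.45: |R|=0.6006
R=1: x+1/4x²=0 ⇒ x=−4=-4.0000; min R=1−1/(4·1/4)=0.0000>−1
Confirm numerically:
  x=-3.087: |R|=0.29539 <1
  x=-1.931: |R|=0.00119 <1
  x=-1.779: |R|=0.01221 <1
  x=-4.469: |R|=1.52399 >1
  x=-4.294: |R|=1.31561 >1
  x=-4.186: |R|=1.19465 >1
Stable set (-4.0000, 0).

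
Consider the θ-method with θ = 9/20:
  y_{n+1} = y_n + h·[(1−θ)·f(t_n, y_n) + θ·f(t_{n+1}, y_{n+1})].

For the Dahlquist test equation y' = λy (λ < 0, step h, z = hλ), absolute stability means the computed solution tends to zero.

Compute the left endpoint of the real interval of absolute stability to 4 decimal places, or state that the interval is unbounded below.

left endpoint -20.0000.

Set f=λy, z=hλ:
  y_{n+1} = y_n + z·[11/20·y_n + 9/20·y_{n+1}] ⇒ (1 − 9/20z)y_{n+1} = (1 + 11/20z)y_n
  so R(z) = (1 + 11/20z)/(1 − 9/20z).

Solve |R(x)|<1 on ℝ⁻.
x=-0.89: |R|=0.3645
R=−1: 1+11/20x = −1+9/20x ⇒ -1/10x=2 ⇒ x=2/(-1/10)=-20.0000
Confirm numerically:
  x=-15.328: |R|=0.94084 <1
  x=-13.421: |R|=0.90654 <1
  x=-13.307: |R|=0.90422 <1
  x=-10.761: |R|=0.84186 <1
  x=-20.552: |R|=1.00539 >1
  x=-20.534: |R|=1.00521 >1
  x=-20.350: |R|=1.00345 >1
So |R|<1 on (-20.0000, 0).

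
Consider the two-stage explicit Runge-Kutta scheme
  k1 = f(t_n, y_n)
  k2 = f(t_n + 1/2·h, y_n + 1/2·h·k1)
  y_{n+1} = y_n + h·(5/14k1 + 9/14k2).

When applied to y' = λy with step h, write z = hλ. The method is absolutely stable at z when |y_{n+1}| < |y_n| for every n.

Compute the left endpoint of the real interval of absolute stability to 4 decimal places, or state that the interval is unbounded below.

With y'=λy (z=hλ):
  k1=λy_n ⇒ h·k1=z·y_n;  k2=λ(1+1/2z)y_n ⇒ h·k2=z(1+1/2z)y_n
  y_{n+1}/y_n = 1 + 5/14z + 9/14z(1+1/2z) = 1 + z + 9/28z²
  R(z) = 1 + z + 9/28z².

Find x<0 with |R(x)|<1.
x=-0.95: |R|=0.3401
R=1: x+9/28x²=0 ⇒ x=−28/9=-3.1111; min R=1−1/(4·9/28)=0.2222>−1
Confirm numerically:
  x=-1.725: |R|=0.23145 <1
  x=-1.560: |R|=0.22223 <1
  x=-1.436: |R|=0.22682 <1
  x=-3.448: |R|=1.37337 >1
  x=-3.180: |R|=1.07041 >1
So |R|<1 on (-3.1111, 0).

z* = -3.1111.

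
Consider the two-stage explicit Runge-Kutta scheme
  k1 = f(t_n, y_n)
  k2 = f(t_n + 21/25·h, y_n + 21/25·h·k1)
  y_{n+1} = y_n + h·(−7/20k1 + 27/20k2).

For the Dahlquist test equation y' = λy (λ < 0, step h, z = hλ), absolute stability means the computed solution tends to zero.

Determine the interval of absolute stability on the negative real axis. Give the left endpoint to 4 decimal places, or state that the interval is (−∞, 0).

z∈(-0.8818,0).

On y'=λy, z=hλ:
  k1=λy_n ⇒ h·k1=z·y_n;  k2=λ(1+21/25z)y_n ⇒ h·k2=z(1+21/25z)y_n
  y_{n+1}/y_n = 1 − 7/20z + 27/20z(1+21/25z) = 1 + z + 567/500z²
  ⇒ R(z) = 1 + z + 567/500z².

Find x<0 with |R(x)|<1.
x=-1.63: |R|=2.3829
R=1: x+567/500x²=0 ⇒ x=−500/567=-0.8818; min R=1−1/(4·567/500)=0.7795>−1
Confirm numerically:
  x=-0.820: |R|=0.94250 <1
  x=-0.553: |R|=0.79379 <1
  x=-0.428: |R|=0.77973 <1
  x=-1.386: |R|=1.79241 >1
  x=-1.377: |R|=1.77321 >1
Interval (-0.8818, 0).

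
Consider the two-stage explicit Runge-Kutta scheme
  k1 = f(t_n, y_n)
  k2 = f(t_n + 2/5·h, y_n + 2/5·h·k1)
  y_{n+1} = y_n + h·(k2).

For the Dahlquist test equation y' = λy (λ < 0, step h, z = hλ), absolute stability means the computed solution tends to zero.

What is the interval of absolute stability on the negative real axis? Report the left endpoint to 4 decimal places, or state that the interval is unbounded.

z∈(-2.5000,0).

Set f=λy, z=hλ:
  k1=λy_n ⇒ h·k1=z·y_n;  k2=λ(1+2/5z)y_n ⇒ h·k2=z(1+2/5z)y_n
  y_{n+1}/y_n = 1 + z(1+2/5z) = 1 + z + 2/5z²
  R(z) = 1 + z + 2/5z².

Boundary: |R(x)|=1, x<0.
x=-0.38: |R|=0.6778
R=1: x+2/5x²=0 ⇒ x=−5/2=-2.5000; min R=1−1/(4·2/5)=0.3750>−1
Confirm numerically:
  x=-2.346: |R|=0.85549 <1
  x=-1.864: |R|=0.52580 <1
  x=-1.763: |R|=0.48027 <1
  x=-2.876: |R|=1.43255 >1
  x=-2.798: |R|=1.33352 >1
  x=-2.578: |R|=1.08043 >1
Stable set (-2.5000, 0).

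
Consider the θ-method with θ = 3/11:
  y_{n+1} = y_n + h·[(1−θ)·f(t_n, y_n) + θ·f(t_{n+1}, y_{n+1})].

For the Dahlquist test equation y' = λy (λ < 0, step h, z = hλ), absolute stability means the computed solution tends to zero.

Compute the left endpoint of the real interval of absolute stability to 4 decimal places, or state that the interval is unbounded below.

z* = -4.4000.

Set f=λy, z=hλ:
  y_{n+1} = y_n + z·[8/11·y_n + 3/11·y_{n+1}] ⇒ (1 − 3/11z)y_{n+1} = (1 + 8/11z)y_n
  ⇒ R(z) = (1 + 8/11z)/(1 − 3/11z).

Find x<0 with |R(x)|<1.
x=-0.75: |R|=0.3774
R=−1: 1+8/11x = −1+3/11x ⇒ -5/11x=2 ⇒ x=2/(-5/11)=-4.4000
Confirm numerically:
  x=-3.236: |R|=0.71895 <1
  x=-2.885: |R|=0.61460 <1
  x=-2.818: |R|=0.59340 <1
  x=-4.894: |R|=1.09618 >1
  x=-4.502: |R|=1.02081 >1
  x=-4.427: |R|=1.00556 >1
So |R|<1 on (-4.4000, 0).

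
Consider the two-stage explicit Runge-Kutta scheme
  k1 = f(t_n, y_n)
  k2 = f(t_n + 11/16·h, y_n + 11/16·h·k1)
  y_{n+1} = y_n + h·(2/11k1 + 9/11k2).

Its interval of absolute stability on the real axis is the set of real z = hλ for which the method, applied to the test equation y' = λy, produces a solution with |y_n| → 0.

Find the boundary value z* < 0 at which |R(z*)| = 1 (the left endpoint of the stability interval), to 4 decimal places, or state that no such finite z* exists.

Set f=λy, z=hλ:
  k1=λy_n ⇒ h·k1=z·y_n;  k2=λ(1+11/16z)y_n ⇒ h·k2=z(1+11/16z)y_n
  y_{n+1}/y_n = 1 + 2/11z + 9/11z(1+11/16z) = 1 + z + 9/16z²
  Hence R(z) = 1 + z + 9/16z².

Need |R(x)|<1, x<0.
x=-0.57: |R|=0.6128
R=1: x+9/16x²=0 ⇒ x=−16/9=-1.7778; min R=1−1/(4·9/16)=0.5556>−1
Confirm numerically:
  x=-1.662: |R|=0.89176 <1
  x=-1.644: |R|=0.87629 <1
  x=-1.605: |R|=0.84401 <1
  x=-0.928: |R|=0.55642 <1
  x=-2.351: |R|=1.75805 >1
  x=-1.998: |R|=1.24750 >1
  x=-1.917: |R|=1.15013 >1
Interval (-1.7778, 0).

left endpoint -1.7778.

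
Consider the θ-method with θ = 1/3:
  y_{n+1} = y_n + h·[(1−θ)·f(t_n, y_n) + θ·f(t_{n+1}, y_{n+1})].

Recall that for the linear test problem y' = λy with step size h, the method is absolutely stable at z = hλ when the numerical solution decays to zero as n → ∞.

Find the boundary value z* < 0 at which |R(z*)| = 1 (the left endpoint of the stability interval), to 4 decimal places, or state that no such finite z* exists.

left endpoint -6.0000.

With y'=λy (z=hλ):
  y_{n+1} = y_n + z·[2/3·y_n + 1/3·y_{n+1}] ⇒ (1 − 1/3z)y_{n+1} = (1 + 2/3z)y_n
  so R(z) = (1 + 2/3z)/(1 − 1/3z).

Find x<0 with |R(x)|<1.
x=-1.41: |R|=0.0408
R=−1: 1+2/3x = −1+1/3x ⇒ -1/3x=2 ⇒ x=2/(-1/3)=-6.0000
Confirm numerically:
  x=-5.712: |R|=0.96694 <1
  x=-4.430: |R|=0.78869 <1
  x=-2.852: |R|=0.46206 <1
  x=-2.814: |R|=0.45201 <1
  x=-6.566: |R|=1.05917 >1
  x=-6.159: |R|=1.01736 >1
So |R|<1 on (-6.0000, 0).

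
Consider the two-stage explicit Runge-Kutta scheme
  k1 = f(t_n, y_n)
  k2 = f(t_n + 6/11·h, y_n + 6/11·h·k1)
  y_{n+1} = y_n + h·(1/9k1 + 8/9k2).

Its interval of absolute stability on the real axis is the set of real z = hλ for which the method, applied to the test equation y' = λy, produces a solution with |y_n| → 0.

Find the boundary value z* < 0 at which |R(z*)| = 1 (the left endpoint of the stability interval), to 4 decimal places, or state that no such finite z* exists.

Test eqn y'=λy, z=hλ:
  k1=λy_n ⇒ h·k1=z·y_n;  k2=λ(1+6/11z)y_n ⇒ h·k2=z(1+6/11z)y_n
  y_{n+1}/y_n = 1 + 1/9z + 8/9z(1+6/11z) = 1 + z + 16/33z²
  Hence R(z) = 1 + z + 16/33z².

Solve |R(x)|<1 on ℝ⁻.
x=-0.7: |R|=0.5376
R=1: x+16/33x²=0 ⇒ x=−33/16=-2.0625; min R=1−1/(4·16/33)=0.4844>−1
Confirm numerically:
  x=-1.467: |R|=0.57644 <1
  x=-1.434: |R|=0.56302 <1
  x=-1.361: |R|=0.53710 <1
  x=-2.411: |R|=1.40739 >1
  x=-2.402: |R|=1.39538 >1
  x=-2.315: |R|=1.28341 >1
Interval (-2.0625, 0).

left endpoint -2.0625.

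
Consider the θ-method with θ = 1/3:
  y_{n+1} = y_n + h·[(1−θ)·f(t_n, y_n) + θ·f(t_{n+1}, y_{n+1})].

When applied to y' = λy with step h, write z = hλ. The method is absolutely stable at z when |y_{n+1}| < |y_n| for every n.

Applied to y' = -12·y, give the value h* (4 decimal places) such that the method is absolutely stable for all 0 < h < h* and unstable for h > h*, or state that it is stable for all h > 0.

(-6.0000,0); λ=-12 ⇒ h* = (6)/12 = 0.5000.

Test eqn y'=λy, z=hλ:
  y_{n+1} = y_n + z·[2/3·y_n + 1/3·y_{n+1}] ⇒ (1 − 1/3z)y_{n+1} = (1 + 2/3z)y_n
  R(z) = (1 + 2/3z)/(1 − 1/3z).

Need |R(x)|<1, x<0.
x=-0.79: |R|=0.3747
R=−1: 1+2/3x = −1+1/3x ⇒ -1/3x=2 ⇒ x=2/(-1/3)=-6.0000
Confirm numerically:
  x=-3.384: |R|=0.59023 <1
  x=-2.569: |R|=0.38391 <1
  x=-2.536: |R|=0.37428 <1
  x=-6.336: |R|=1.03599 >1
So |R|<1 on (-6.0000, 0).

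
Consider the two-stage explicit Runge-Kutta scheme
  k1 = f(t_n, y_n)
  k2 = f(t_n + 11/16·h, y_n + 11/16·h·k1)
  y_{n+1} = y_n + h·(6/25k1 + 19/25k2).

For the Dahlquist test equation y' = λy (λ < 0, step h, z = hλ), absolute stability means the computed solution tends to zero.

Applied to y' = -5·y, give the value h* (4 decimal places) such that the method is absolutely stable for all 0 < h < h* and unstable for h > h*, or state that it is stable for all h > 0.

Test eqn y'=λy, z=hλ:
  k1=λy_n ⇒ h·k1=z·y_n;  k2=λ(1+11/16z)y_n ⇒ h·k2=z(1+11/16z)y_n
  y_{n+1}/y_n = 1 + 6/25z + 19/25z(1+11/16z) = 1 + z + 209/400z²
  ⇒ R(z) = 1 + z + 209/400z².

Boundary: |R(x)|=1, x<0.
x=-0.79: |R|=0.5361
R=1: x+209/400x²=0 ⇒ x=−400/209=-1.9139; min R=1−1/(4·209/400)=0.5215>−1
Confirm numerically:
  x=-1.806: |R|=0.89820 <1
  x=-1.665: |R|=0.78349 <1
  x=-1.366: |R|=0.60896 <1
  x=-0.826: |R|=0.53049 <1
  x=-2.286: |R|=1.44448 >1
  x=-2.035: |R|=1.12879 >1
  x=-1.988: |R|=1.07700 >1
Stable set (-1.9139, 0).

(-1.9139,0); λ=-5 ⇒ h* = (400/209)/5 = 0.3828.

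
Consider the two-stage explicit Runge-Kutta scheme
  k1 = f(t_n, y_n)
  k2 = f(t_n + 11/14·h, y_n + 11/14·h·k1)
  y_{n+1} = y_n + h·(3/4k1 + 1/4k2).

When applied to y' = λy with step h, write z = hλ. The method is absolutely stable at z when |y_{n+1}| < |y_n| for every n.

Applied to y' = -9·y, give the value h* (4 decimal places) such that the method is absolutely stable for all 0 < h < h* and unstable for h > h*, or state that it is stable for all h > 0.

(-5.0909,0); λ=-9 ⇒ h* = (56/11)/9 = 0.5657.

Test eqn y'=λy, z=hλ:
  k1=λy_n ⇒ h·k1=z·y_n;  k2=λ(1+11/14z)y_n ⇒ h·k2=z(1+11/14z)y_n
  y_{n+1}/y_n = 1 + 3/4z + 1/4z(1+11/14z) = 1 + z + 11/56z²
  so R(z) = 1 + z + 11/56z².

Find x<0 with |R(x)|<1.
x=-1.48: |R|=0.0497
R=1: x+11/56x²=0 ⇒ x=−56/11=-5.0909; min R=1−1/(4·11/56)=-0.2727>−1
Confirm numerically:
  x=-4.649: |R|=0.59645 <1
  x=-4.633: |R|=0.58328 <1
  x=-3.679: |R|=0.02033 <1
  x=-5.654: |R|=1.62537 >1
  x=-5.429: |R|=1.36054 >1
Interval (-5.0909, 0).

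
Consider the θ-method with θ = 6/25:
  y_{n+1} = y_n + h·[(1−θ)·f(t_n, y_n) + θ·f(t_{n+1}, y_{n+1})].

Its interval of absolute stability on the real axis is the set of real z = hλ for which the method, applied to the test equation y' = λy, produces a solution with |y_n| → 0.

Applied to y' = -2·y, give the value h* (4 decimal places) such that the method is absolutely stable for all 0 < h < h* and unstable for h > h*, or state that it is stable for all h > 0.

(-3.8462,0); λ=-2 ⇒ h* = (50/13)/2 = 1.9231.

Test eqn y'=λy, z=hλ:
  y_{n+1} = y_n + z·[19/25·y_n + 6/25·y_{n+1}] ⇒ (1 − 6/25z)y_{n+1} = (1 + 19/25z)y_n
  Hence R(z) = (1 + 19/25z)/(1 − 6/25z).

Need |R(x)|<1, x<0.
x=-0.53: |R|=0.5298
R=−1: 1+19/25x = −1+6/25x ⇒ -13/25x=2 ⇒ x=2/(-13/25)=-3.8462
Confirm numerically:
  x=-3.681: |R|=0.95440 <1
  x=-2.636: |R|=0.61456 <1
  x=-2.391: |R|=0.51921 <1
  x=-2.109: |R|=0.40025 <1
  x=-4.376: |R|=1.13438 >1
  x=-4.157: |R|=1.08091 >1
  x=-4.117: |R|=1.07084 >1
Stable set (-3.8462, 0).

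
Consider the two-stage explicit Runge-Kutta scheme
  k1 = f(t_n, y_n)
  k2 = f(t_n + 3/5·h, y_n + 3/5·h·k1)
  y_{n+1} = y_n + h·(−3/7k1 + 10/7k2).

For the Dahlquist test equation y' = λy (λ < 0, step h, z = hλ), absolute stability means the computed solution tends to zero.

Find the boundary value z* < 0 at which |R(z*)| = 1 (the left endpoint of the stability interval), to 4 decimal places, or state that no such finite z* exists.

With y'=λy (z=hλ):
  k1=λy_n ⇒ h·k1=z·y_n;  k2=λ(1+3/5z)y_n ⇒ h·k2=z(1+3/5z)y_n
  y_{n+1}/y_n = 1 − 3/7z + 10/7z(1+3/5z) = 1 + z + 6/7z²
  R(z) = 1 + z + 6/7z².

Boundary: |R(x)|=1, x<0.
x=-1.64: |R|=1.6654
R=1: x+6/7x²=0 ⇒ x=−7/6=-1.1667; min R=1−1/(4·6/7)=0.7083>−1
Confirm numerically:
  x=-1.073: |R|=0.91385 <1
  x=-0.910: |R|=0.79980 <1
  x=-0.865: |R|=0.77634 <1
  x=-0.617: |R|=0.70930 <1
  x=-1.283: |R|=1.12793 >1
  x=-1.219: |R|=1.05468 >1
Interval (-1.1667, 0).

left endpoint -1.1667.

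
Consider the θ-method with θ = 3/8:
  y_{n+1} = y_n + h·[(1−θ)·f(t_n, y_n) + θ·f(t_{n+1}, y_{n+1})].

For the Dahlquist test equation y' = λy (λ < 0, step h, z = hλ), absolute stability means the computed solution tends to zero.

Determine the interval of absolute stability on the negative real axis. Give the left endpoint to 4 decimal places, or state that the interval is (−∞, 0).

On y'=λy, z=hλ:
  y_{n+1} = y_n + z·[5/8·y_n + 3/8·y_{n+1}] ⇒ (1 − 3/8z)y_{n+1} = (1 + 5/8z)y_n
  so R(z) = (1 + 5/8z)/(1 − 3/8z).

Boundary: |R(x)|=1, x<0.
x=-0.42: |R|=0.6371
R=−1: 1+5/8x = −1+3/8x ⇒ -1/4x=2 ⇒ x=2/(-1/4)=-8.0000
Confirm numerically:
  x=-6.969: |R|=0.92867 <1
  x=-4.494: |R|=0.67359 <1
  x=-4.373: |R|=0.65652 <1
  x=-8.575: |R|=1.03410 >1
  x=-8.348: |R|=1.02106 >1
  x=-8.199: |R|=1.01221 >1
Interval (-8.0000, 0).

z∈(-8.0000,0).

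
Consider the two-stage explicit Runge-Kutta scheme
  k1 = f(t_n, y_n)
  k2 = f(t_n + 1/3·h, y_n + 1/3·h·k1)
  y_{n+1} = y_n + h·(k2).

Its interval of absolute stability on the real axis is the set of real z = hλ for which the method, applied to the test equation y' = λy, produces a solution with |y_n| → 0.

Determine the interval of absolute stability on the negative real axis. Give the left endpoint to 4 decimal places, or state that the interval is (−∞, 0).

Set f=λy, z=hλ:
  k1=λy_n ⇒ h·k1=z·y_n;  k2=λ(1+1/3z)y_n ⇒ h·k2=z(1+1/3z)y_n
  y_{n+1}/y_n = 1 + z(1+1/3z) = 1 + z + 1/3z²
  R(z) = 1 + z + 1/3z².

Find x<0 with |R(x)|<1.
x=-0.7: |R|=0.4633
R=1: x+1/3x²=0 ⇒ x=−3=-3.0000; min R=1−1/(4·1/3)=0.2500>−1
Confirm numerically:
  x=-2.089: |R|=0.36564 <1
  x=-1.939: |R|=0.31424 <1
  x=-1.935: |R|=0.31307 <1
  x=-3.587: |R|=1.70186 >1
  x=-3.292: |R|=1.32042 >1
  x=-3.195: |R|=1.20767 >1
So |R|<1 on (-3.0000, 0).

z∈(-3.0000,0).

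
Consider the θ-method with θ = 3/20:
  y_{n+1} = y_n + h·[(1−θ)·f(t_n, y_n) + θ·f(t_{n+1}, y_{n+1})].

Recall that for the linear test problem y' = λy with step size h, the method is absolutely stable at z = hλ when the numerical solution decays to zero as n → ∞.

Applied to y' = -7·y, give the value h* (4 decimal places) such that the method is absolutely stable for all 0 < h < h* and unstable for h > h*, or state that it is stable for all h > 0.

With y'=λy (z=hλ):
  y_{n+1} = y_n + z·[17/20·y_n + 3/20·y_{n+1}] ⇒ (1 − 3/20z)y_{n+1} = (1 + 17/20z)y_n
  ⇒ R(z) = (1 + 17/20z)/(1 − 3/20z).

Boundary: |R(x)|=1, x<0.
x=-0.62: |R|=0.4328
R=−1: 1+17/20x = −1+3/20x ⇒ -7/10x=2 ⇒ x=2/(-7/10)=-2.8571
Confirm numerically:
  x=-2.813: |R|=0.97827 <1
  x=-2.448: |R|=0.79052 <1
  x=-2.444: |R|=0.78838 <1
  x=-1.655: |R|=0.32586 <1
  x=-3.255: |R|=1.18713 >1
  x=-3.114: |R|=1.12255 >1
  x=-2.941: |R|=1.04073 >1
Stable set (-2.8571, 0).

(-2.8571,0); λ=-7 ⇒ h* = (20/7)/7 = 0.4082.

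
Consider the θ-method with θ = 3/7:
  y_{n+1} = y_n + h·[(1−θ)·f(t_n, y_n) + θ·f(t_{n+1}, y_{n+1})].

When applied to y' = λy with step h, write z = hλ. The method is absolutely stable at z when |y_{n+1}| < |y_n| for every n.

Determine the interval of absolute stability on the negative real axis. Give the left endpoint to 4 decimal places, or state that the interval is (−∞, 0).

z∈(-14.0000,0).

Set f=λy, z=hλ:
  y_{n+1} = y_n + z·[4/7·y_n + 3/7·y_{n+1}] ⇒ (1 − 3/7z)y_{n+1} = (1 + 4/7z)y_n
  ⇒ R(z) = (1 + 4/7z)/(1 − 3/7z).

Solve |R(x)|<1 on ℝ⁻.
x=-0.94: |R|=0.3299
R=−1: 1+4/7x = −1+3/7x ⇒ -1/7x=2 ⇒ x=2/(-1/7)=-14.0000
Confirm numerically:
  x=-10.941: |R|=0.92319 <1
  x=-9.849: |R|=0.88642 <1
  x=-9.603: |R|=0.87721 <1
  x=-7.986: |R|=0.80574 <1
  x=-14.480: |R|=1.00952 >1
  x=-14.411: |R|=1.00818 >1
Stable set (-14.0000, 0).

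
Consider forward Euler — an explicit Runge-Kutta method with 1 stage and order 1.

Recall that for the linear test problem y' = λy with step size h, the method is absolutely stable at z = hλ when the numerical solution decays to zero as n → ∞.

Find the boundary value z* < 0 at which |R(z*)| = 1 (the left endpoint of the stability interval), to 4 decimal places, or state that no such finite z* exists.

left endpoint -2.0000.

Set f=λy, z=hλ:
  order 1, 1-stage ⇒ R(z)=1+z
  (e.g. R(-0.97)=0.03000, |R|=0.03000)

Find x<0 with |R(x)|<1.
x=-0.97: |R|=0.0300
|R(-2.14)|=1.1400 |R(-1.74)|=0.7400 |R(-1.16)|=0.1600
Bisect:
  x_lo=-2.4130 |R|=1.4130  x_hi=-0.2100 |R|=0.7900
  mid=-1.31148 |R|=0.31148 →hi
  mid=-1.86222 |R|=0.86222 →hi
  mid=-2.13759 |R|=1.13759 →lo
  mid=-1.99991 |R|=0.99991 →hi
  mid=-2.06875 |R|=1.06875 →lo
  mid=-2.03433 |R|=1.03433 →lo
  mid=-2.01712 |R|=1.01712 →lo
  mid=-2.00851 |R|=1.00851 →lo
  mid=-2.00421 |R|=1.00421 →lo
  ...
  [-2.00004,-1.99991] ⇒ x*=-2.0000
Interval (-2.0000, 0).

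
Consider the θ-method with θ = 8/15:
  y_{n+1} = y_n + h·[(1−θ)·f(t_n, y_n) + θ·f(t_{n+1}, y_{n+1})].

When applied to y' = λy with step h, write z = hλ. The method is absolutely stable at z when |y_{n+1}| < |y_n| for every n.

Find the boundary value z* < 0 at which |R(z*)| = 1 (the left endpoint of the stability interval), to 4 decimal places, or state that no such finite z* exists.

Set f=λy, z=hλ:
  y_{n+1} = y_n + z·[7/15·y_n + 8/15·y_{n+1}] ⇒ (1 − 8/15z)y_{n+1} = (1 + 7/15z)y_n
  so R(z) = (1 + 7/15z)/(1 − 8/15z).

Need |R(x)|<1, x<0.
x=-1.67: |R|=0.1167
x=-2: |R|=0.0323
x=-10: |R|=0.5789
x=-100: |R|=0.8405
θ=8/15≥1/2 ⇒ |1+7/15x|<|1−8/15x| ∀x<0 ⇒ unbounded interval.

interval (−∞, 0).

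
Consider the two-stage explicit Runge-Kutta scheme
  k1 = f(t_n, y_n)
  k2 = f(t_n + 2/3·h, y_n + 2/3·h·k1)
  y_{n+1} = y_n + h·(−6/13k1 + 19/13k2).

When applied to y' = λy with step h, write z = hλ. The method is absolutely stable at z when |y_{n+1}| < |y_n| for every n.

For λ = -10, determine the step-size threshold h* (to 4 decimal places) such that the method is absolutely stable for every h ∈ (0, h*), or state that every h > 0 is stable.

(-1.0263,0); λ=-10 ⇒ h* = (39/38)/10 = 0.1026.

On y'=λy, z=hλ:
  k1=λy_n ⇒ h·k1=z·y_n;  k2=λ(1+2/3z)y_n ⇒ h·k2=z(1+2/3z)y_n
  y_{n+1}/y_n = 1 − 6/13z + 19/13z(1+2/3z) = 1 + z + 38/39z²
  so R(z) = 1 + z + 38/39z².

Need |R(x)|<1, x<0.
x=-1.24: |R|=1.2582
R=1: x+38/39x²=0 ⇒ x=−39/38=-1.0263; min R=1−1/(4·38/39)=0.7434>−1
Confirm numerically:
  x=-0.838: |R|=0.84624 <1
  x=-0.759: |R|=0.80231 <1
  x=-0.669: |R|=0.76709 <1
  x=-0.658: |R|=0.76386 <1
  x=-1.555: |R|=1.80102 >1
  x=-1.053: |R|=1.02738 >1
Stable set (-1.0263, 0).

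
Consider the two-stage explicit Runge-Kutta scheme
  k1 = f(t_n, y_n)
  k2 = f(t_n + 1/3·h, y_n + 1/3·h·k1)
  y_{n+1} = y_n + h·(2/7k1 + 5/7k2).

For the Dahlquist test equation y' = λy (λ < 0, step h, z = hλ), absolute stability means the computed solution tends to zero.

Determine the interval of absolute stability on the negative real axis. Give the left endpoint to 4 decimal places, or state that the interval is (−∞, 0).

Test eqn y'=λy, z=hλ:
  k1=λy_n ⇒ h·k1=z·y_n;  k2=λ(1+1/3z)y_n ⇒ h·k2=z(1+1/3z)y_n
  y_{n+1}/y_n = 1 + 2/7z + 5/7z(1+1/3z) = 1 + z + 5/21z²
  so R(z) = 1 + z + 5/21z².

Find x<0 with |R(x)|<1.
x=-0.84: |R|=0.3280
R=1: x+5/21x²=0 ⇒ x=−21/5=-4.2000; min R=1−1/(4·5/21)=-0.0500>−1
Confirm numerically:
  x=-3.605: |R|=0.48929 <1
  x=-3.362: |R|=0.32920 <1
  x=-2.882: |R|=0.09560 <1
  x=-2.870: |R|=0.09117 <1
  x=-4.360: |R|=1.16610 >1
  x=-4.345: |R|=1.15001 >1
So |R|<1 on (-4.2000, 0).

z∈(-4.2000,0).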